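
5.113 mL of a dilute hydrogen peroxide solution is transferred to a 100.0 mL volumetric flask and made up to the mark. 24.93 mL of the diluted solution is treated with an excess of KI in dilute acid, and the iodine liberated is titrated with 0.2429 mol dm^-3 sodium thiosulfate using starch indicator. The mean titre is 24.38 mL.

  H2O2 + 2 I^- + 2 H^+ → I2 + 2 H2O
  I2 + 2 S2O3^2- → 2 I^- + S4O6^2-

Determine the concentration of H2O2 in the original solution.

n(S2O3^2-) = 0.02438 × 0.2429 = 5.922 × 10^-3 mol
n(I2) = n(S2O3^2-)/2 = 2.961 × 10^-3 mol
n(H2O2) in the aliquot = 2.961 × 10^-3 mol (1:1 ratio)
[H2O2]_dilute = 2.961 × 10^-3 / 0.02493 = 0.1188 mol/L
[H2O2]_original = 0.1188 × 100.0/5.113 = 2.323 mol/L

2.323 mol/L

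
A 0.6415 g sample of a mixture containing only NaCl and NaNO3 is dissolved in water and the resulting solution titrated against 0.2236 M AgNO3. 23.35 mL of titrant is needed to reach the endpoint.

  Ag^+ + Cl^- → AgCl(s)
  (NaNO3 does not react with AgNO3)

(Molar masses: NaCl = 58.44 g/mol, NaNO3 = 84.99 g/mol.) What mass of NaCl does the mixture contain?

n(AgNO3) = 0.02335 × 0.2236 = 5.221 × 10^-3 mol
Let x = n(NaCl), y = n(NaNO3).
Titrant: 1x = 5.221 × 10^-3;  mass: 58.44x + 84.99y = 0.6415
Solving, x = 5.221 × 10^-3 mol, y = 3.958 × 10^-3 mol
mass of NaCl = 5.221 × 10^-3 × 58.44 = 0.3051 g

0.3051 g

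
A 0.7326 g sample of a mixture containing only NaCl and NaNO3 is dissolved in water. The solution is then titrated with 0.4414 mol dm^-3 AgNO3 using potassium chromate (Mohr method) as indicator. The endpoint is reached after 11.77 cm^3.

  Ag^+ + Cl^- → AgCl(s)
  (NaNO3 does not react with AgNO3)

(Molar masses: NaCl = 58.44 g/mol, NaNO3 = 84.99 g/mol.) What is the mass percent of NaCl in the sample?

41.44 %

n(AgNO3) = 0.01177 × 0.4414 = 5.195 × 10^-3 mol
Let x = n(NaCl), y = n(NaNO3).
Titrant: 1x = 5.195 × 10^-3;  mass: 58.44x + 84.99y = 0.7326
Solving, x = 5.195 × 10^-3 mol, y = 5.048 × 10^-3 mol
mass of NaCl = 5.195 × 10^-3 × 58.44 = 0.3036 g
% NaCl = 0.3036 / 0.7326 × 100 = 41.44 %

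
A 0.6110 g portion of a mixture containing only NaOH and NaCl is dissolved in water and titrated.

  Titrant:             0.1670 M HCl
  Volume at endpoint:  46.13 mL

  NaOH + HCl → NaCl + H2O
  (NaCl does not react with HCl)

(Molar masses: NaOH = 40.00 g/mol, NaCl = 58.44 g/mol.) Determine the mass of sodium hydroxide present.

0.3081 g

n(HCl) = 0.04613 × 0.1670 = 7.704 × 10^-3 mol
Let x = n(NaOH), y = n(NaCl).
Titrant: 1x = 7.704 × 10^-3;  mass: 40.00x + 58.44y = 0.6110
Solving, x = 7.704 × 10^-3 mol, y = 5.182 × 10^-3 mol
mass of NaOH = 7.704 × 10^-3 × 40.00 = 0.3081 g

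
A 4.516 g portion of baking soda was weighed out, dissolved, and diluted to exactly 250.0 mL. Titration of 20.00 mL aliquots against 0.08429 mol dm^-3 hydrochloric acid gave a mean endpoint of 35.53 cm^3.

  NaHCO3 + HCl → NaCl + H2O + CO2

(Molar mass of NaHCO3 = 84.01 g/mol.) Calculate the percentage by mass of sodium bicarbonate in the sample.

69.64 %

n(HCl) per titration = 0.03553 × 0.08429 = 2.995 × 10^-3 mol
n(NaHCO3) in each aliquot = 2.995 × 10^-3 mol (1:1 ratio)
n(NaHCO3) in the whole flask = 2.995 × 10^-3 × 250.0/20.00 = 0.03744 mol
mass of NaHCO3 = 0.03744 × 84.01 = 3.145 g
% NaHCO3 = 3.145 / 4.516 × 100 = 69.64 %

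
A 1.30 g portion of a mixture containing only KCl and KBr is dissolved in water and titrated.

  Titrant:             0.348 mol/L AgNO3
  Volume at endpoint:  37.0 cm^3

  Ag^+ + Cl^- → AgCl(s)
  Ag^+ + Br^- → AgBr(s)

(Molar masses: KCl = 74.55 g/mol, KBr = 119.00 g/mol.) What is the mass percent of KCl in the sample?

30.0 %

n(AgNO3) = 0.0370 × 0.348 = 0.0129 mol
Let x = n(KCl), y = n(KBr).
Titrant: 1x + 1y = 0.0129;  mass: 74.55x + 119.00y = 1.30
Solving, x = 5.22 × 10^-3 mol, y = 7.65 × 10^-3 mol
mass of KCl = 5.22 × 10^-3 × 74.55 = 0.390 g
% KCl = 0.390 / 1.30 × 100 = 30.0 %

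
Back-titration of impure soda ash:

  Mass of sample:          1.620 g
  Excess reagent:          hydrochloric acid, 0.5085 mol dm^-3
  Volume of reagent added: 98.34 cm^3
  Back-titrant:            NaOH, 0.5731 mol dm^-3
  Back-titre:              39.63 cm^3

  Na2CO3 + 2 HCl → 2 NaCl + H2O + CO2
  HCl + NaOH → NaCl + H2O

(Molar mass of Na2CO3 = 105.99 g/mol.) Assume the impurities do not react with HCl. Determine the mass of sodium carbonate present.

n(HCl) added = 0.09834 × 0.5085 = 0.05001 mol
n(NaOH) used in back-titration = 0.03963 × 0.5731 = 0.02271 mol
n(HCl) left over = 0.02271 mol (1:1 ratio)
n(HCl) consumed by analyte = 0.05001 − 0.02271 = 0.02729 mol
From the 1:2 ratio, n(Na2CO3) = 1/2 × 0.02729 = 0.01365 mol
mass of Na2CO3 = 0.01365 × 105.99 = 1.446 g

1.446 g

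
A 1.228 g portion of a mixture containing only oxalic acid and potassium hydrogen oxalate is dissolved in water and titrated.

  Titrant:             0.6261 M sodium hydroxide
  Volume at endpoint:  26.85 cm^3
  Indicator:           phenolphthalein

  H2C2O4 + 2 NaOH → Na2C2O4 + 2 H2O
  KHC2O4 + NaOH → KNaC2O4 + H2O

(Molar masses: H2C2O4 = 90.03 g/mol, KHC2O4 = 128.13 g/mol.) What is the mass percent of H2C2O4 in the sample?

40.84 %

n(NaOH) = 0.02685 × 0.6261 = 0.01681 mol
Let x = n(H2C2O4), y = n(KHC2O4).
Titrant: 2x + 1y = 0.01681;  mass: 90.03x + 128.13y = 1.228
Solving, x = 5.570 × 10^-3 mol, y = 5.670 × 10^-3 mol
mass of H2C2O4 = 5.570 × 10^-3 × 90.03 = 0.5015 g
% H2C2O4 = 0.5015 / 1.228 × 100 = 40.84 %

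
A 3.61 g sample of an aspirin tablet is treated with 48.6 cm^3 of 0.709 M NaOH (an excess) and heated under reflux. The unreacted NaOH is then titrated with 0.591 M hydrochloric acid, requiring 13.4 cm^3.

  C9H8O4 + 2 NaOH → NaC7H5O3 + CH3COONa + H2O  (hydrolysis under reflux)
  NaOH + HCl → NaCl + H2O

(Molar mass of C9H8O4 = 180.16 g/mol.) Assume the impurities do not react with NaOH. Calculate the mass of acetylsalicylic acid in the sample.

2.39 g

n(NaOH) added = 0.0486 × 0.709 = 0.0345 mol
n(HCl) used in back-titration = 0.0134 × 0.591 = 7.92 × 10^-3 mol
n(NaOH) left over = 7.92 × 10^-3 mol (1:1 ratio)
n(NaOH) consumed by analyte = 0.0345 − 7.92 × 10^-3 = 0.0265 mol
From the 1:2 ratio, n(C9H8O4) = 1/2 × 0.0265 = 0.0133 mol
mass of C9H8O4 = 0.0133 × 180.16 = 2.39 g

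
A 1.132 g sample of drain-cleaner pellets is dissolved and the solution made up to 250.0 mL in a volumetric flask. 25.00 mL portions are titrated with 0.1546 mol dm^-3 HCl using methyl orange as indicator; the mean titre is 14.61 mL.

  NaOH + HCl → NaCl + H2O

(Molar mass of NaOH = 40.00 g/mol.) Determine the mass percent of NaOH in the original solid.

79.81 %

n(HCl) per titration = 0.01461 × 0.1546 = 2.259 × 10^-3 mol
n(NaOH) in each aliquot = 2.259 × 10^-3 mol (1:1 ratio)
n(NaOH) in the whole flask = 2.259 × 10^-3 × 250.0/25.00 = 0.02259 mol
mass of NaOH = 0.02259 × 40.00 = 0.9035 g
% NaOH = 0.9035 / 1.132 × 100 = 79.81 %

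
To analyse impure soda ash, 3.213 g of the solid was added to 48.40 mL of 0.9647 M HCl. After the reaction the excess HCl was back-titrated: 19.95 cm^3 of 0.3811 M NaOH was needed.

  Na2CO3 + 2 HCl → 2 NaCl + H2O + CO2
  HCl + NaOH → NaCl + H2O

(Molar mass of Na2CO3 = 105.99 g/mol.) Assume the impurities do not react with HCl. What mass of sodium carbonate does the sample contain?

2.071 g

n(HCl) added = 0.04840 × 0.9647 = 0.04669 mol
n(NaOH) used in back-titration = 0.01995 × 0.3811 = 7.603 × 10^-3 mol
n(HCl) left over = 7.603 × 10^-3 mol (1:1 ratio)
n(HCl) consumed by analyte = 0.04669 − 7.603 × 10^-3 = 0.03909 mol
From the 1:2 ratio, n(Na2CO3) = 1/2 × 0.03909 = 0.01954 mol
mass of Na2CO3 = 0.01954 × 105.99 = 2.071 g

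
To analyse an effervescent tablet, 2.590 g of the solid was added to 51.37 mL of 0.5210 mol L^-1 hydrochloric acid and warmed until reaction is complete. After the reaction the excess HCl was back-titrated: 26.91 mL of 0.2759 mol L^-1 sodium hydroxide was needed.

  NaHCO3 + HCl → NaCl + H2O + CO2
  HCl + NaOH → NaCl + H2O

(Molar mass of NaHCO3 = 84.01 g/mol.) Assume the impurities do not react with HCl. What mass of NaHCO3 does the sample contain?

1.625 g

n(HCl) added = 0.05137 × 0.5210 = 0.02676 mol
n(NaOH) used in back-titration = 0.02691 × 0.2759 = 7.424 × 10^-3 mol
n(HCl) left over = 7.424 × 10^-3 mol (1:1 ratio)
n(HCl) consumed by analyte = 0.02676 − 7.424 × 10^-3 = 0.01934 mol
n(NaHCO3) = 0.01934 mol (1:1 ratio)
mass of NaHCO3 = 0.01934 × 84.01 = 1.625 g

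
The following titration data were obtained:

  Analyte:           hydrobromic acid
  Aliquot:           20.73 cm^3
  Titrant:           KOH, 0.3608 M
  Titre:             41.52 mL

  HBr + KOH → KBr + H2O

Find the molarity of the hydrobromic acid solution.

0.7226 M

n(KOH) = 0.04152 L × 0.3608 mol/L = 0.01498 mol
n(HBr) = 0.01498 mol (1:1 mole ratio)
[HBr] = 0.01498 mol / 0.02073 L = 0.7226 mol/L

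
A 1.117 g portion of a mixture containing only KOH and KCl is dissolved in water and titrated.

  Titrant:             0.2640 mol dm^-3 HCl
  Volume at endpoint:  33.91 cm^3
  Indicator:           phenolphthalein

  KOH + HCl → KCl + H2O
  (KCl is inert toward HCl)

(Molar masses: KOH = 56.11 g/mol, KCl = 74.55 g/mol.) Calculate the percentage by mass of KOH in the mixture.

44.97 %

n(HCl) = 0.03391 × 0.2640 = 8.952 × 10^-3 mol
Let x = n(KOH), y = n(KCl).
Titrant: 1x = 8.952 × 10^-3;  mass: 56.11x + 74.55y = 1.117
Solving, x = 8.952 × 10^-3 mol, y = 8.245 × 10^-3 mol
mass of KOH = 8.952 × 10^-3 × 56.11 = 0.5023 g
% KOH = 0.5023 / 1.117 × 100 = 44.97 %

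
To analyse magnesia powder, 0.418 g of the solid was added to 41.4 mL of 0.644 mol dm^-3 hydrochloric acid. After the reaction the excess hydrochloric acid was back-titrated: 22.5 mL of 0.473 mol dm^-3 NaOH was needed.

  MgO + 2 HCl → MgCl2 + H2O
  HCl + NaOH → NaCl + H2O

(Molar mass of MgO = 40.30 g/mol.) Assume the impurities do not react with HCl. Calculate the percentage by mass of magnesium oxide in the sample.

77.2 %

n(HCl) added = 0.0414 × 0.644 = 0.0267 mol
n(NaOH) used in back-titration = 0.0225 × 0.473 = 0.0106 mol
n(HCl) left over = 0.0106 mol (1:1 ratio)
n(HCl) consumed by analyte = 0.0267 − 0.0106 = 0.0160 mol
From the 1:2 ratio, n(MgO) = 1/2 × 0.0160 = 8.01 × 10^-3 mol
mass of MgO = 8.01 × 10^-3 × 40.30 = 0.323 g
% MgO = 0.323 / 0.418 × 100 = 77.2 %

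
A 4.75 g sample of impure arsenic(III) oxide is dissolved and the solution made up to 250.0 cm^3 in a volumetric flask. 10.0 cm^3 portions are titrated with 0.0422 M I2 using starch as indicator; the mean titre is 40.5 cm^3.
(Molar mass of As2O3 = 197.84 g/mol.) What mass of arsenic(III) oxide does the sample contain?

As2O3 + 2 I2 + 2 H2O → As2O5 + 4 HI
n(I2) per titration = 0.0405 × 0.0422 = 1.71 × 10^-3 mol
From the 1:2 ratio, n(As2O3) in each aliquot = 1/2 × 1.71 × 10^-3 = 8.55 × 10^-4 mol
n(As2O3) in the whole flask = 8.55 × 10^-4 × 250.0/10.0 = 0.0214 mol
mass of As2O3 = 0.0214 × 197.84 = 4.23 g

4.23 g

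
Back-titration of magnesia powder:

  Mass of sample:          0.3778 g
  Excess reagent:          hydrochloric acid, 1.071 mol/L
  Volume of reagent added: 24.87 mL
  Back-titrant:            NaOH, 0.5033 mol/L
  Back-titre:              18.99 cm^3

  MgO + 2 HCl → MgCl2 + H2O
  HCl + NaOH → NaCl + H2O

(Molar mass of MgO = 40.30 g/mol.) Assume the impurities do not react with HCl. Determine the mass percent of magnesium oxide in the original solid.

n(HCl) added = 0.02487 × 1.071 = 0.02664 mol
n(NaOH) used in back-titration = 0.01899 × 0.5033 = 9.558 × 10^-3 mol
n(HCl) left over = 9.558 × 10^-3 mol (1:1 ratio)
n(HCl) consumed by analyte = 0.02664 − 9.558 × 10^-3 = 0.01708 mol
From the 1:2 ratio, n(MgO) = 1/2 × 0.01708 = 8.539 × 10^-3 mol
mass of MgO = 8.539 × 10^-3 × 40.30 = 0.3441 g
% MgO = 0.3441 / 0.3778 × 100 = 91.09 %

91.09 %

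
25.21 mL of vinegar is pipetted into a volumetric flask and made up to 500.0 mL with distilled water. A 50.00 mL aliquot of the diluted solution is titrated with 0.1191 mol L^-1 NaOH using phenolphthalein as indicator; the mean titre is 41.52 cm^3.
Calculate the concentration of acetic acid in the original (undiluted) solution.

CH3COOH + NaOH → CH3COONa + H2O
n(NaOH) = 0.04152 × 0.1191 = 4.945 × 10^-3 mol
n(CH3COOH) in the aliquot = 4.945 × 10^-3 mol (1:1 ratio)
[CH3COOH]_dilute = 4.945 × 10^-3 / 0.05000 = 0.09890 mol/L
Dilution factor = 500.0 / 25.21 = 19.83
[CH3COOH]_stock = 0.09890 × 19.83 = 1.962 mol/L

1.962 mol/L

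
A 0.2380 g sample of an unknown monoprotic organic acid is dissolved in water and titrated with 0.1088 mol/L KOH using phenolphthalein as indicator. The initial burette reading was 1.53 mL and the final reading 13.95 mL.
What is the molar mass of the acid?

n(KOH) = 0.01242 L × 0.1088 mol/L = 1.351 × 10^-3 mol
n(HA) = 1.351 × 10^-3 mol (1:1 ratio)
M = m / n = 0.2380 g / 1.351 × 10^-3 mol = 176.1 g/mol

176.1 g/mol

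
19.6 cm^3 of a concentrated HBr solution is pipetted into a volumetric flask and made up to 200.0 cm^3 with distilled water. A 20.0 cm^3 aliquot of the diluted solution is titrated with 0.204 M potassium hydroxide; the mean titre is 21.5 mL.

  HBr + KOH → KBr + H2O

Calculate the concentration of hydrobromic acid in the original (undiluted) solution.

n(KOH) = 0.0215 × 0.204 = 4.39 × 10^-3 mol
n(HBr) in the aliquot = 4.39 × 10^-3 mol (1:1 ratio)
[HBr]_dilute = 4.39 × 10^-3 / 0.0200 = 0.219 mol/L
Dilution factor = 200.0 / 19.6 = 10.20
[HBr]_stock = 0.219 × 10.20 = 2.24 mol/L

2.24 M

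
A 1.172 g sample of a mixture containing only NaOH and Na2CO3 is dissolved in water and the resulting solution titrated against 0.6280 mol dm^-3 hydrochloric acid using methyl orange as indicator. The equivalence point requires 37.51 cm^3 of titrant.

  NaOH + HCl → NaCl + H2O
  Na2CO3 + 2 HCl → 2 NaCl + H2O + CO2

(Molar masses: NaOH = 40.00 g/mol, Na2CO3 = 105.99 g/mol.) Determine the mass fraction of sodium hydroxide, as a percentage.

20.06 %

n(HCl) = 0.03751 × 0.6280 = 0.02356 mol
Let x = n(NaOH), y = n(Na2CO3).
Titrant: 1x + 2y = 0.02356;  mass: 40.00x + 105.99y = 1.172
Solving, x = 5.876 × 10^-3 mol, y = 8.840 × 10^-3 mol
mass of NaOH = 5.876 × 10^-3 × 40.00 = 0.2351 g
% NaOH = 0.2351 / 1.172 × 100 = 20.06 %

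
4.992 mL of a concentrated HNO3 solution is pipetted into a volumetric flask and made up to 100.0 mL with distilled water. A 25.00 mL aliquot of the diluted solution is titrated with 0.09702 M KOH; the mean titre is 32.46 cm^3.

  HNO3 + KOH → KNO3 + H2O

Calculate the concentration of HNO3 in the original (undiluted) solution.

n(KOH) = 0.03246 × 0.09702 = 3.149 × 10^-3 mol
n(HNO3) in the aliquot = 3.149 × 10^-3 mol (1:1 ratio)
[HNO3]_dilute = 3.149 × 10^-3 / 0.02500 = 0.1260 mol/L
Dilution factor = 100.0 / 4.992 = 20.03
[HNO3]_stock = 0.1260 × 20.03 = 2.523 mol/L

2.523 M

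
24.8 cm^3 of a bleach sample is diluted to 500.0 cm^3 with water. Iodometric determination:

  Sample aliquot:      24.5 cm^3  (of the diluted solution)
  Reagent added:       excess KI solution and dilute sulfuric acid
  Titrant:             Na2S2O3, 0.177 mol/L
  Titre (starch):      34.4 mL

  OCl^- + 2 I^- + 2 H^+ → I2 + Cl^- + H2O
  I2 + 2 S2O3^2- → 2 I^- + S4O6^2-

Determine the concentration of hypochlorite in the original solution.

n(S2O3^2-) = 0.0344 × 0.177 = 6.09 × 10^-3 mol
n(I2) = n(S2O3^2-)/2 = 3.04 × 10^-3 mol
n(OCl^-) in the aliquot = 3.04 × 10^-3 mol (1:1 ratio)
[OCl^-]_dilute = 3.04 × 10^-3 / 0.0245 = 0.124 mol/L
[OCl^-]_original = 0.124 × 500.0/24.8 = 2.51 mol/L

2.51 mol/L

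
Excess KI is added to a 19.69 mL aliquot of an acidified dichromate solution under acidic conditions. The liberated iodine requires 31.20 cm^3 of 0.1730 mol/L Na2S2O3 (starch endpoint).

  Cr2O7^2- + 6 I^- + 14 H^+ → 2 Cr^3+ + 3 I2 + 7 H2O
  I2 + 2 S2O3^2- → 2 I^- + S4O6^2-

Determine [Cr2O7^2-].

n(S2O3^2-) = 0.03120 × 0.1730 = 5.398 × 10^-3 mol
n(I2) = n(S2O3^2-)/2 = 2.699 × 10^-3 mol
From the 1:3 ratio, n(Cr2O7^2-) in the aliquot = 1/3 × 2.699 × 10^-3 = 8.996 × 10^-4 mol
[Cr2O7^2-] = 8.996 × 10^-4 / 0.01969 = 0.04569 mol/L

0.04569 mol/L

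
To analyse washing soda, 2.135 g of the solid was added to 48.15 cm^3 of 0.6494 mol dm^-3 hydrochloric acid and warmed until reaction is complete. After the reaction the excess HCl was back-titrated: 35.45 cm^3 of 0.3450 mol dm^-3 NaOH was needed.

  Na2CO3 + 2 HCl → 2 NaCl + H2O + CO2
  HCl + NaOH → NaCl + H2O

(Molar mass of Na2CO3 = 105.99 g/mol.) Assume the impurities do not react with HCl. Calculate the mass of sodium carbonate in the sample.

n(HCl) added = 0.04815 × 0.6494 = 0.03127 mol
n(NaOH) used in back-titration = 0.03545 × 0.3450 = 0.01223 mol
n(HCl) left over = 0.01223 mol (1:1 ratio)
n(HCl) consumed by analyte = 0.03127 − 0.01223 = 0.01904 mol
From the 1:2 ratio, n(Na2CO3) = 1/2 × 0.01904 = 9.519 × 10^-3 mol
mass of Na2CO3 = 9.519 × 10^-3 × 105.99 = 1.009 g

1.009 g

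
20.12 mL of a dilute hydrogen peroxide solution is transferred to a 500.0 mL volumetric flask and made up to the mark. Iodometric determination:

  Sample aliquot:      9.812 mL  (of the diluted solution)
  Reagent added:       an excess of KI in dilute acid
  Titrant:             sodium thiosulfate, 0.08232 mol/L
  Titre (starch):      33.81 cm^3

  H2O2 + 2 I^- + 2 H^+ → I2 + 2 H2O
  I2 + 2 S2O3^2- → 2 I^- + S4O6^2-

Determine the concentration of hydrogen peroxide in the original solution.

n(S2O3^2-) = 0.03381 × 0.08232 = 2.783 × 10^-3 mol
n(I2) = n(S2O3^2-)/2 = 1.392 × 10^-3 mol
n(H2O2) in the aliquot = 1.392 × 10^-3 mol (1:1 ratio)
[H2O2]_dilute = 1.392 × 10^-3 / 0.009812 = 0.1418 mol/L
[H2O2]_original = 0.1418 × 500.0/20.12 = 3.525 mol/L

3.525 mol/L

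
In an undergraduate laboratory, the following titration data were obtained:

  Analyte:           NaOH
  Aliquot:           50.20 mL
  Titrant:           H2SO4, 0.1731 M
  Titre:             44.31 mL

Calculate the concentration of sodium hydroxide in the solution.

2 NaOH + H2SO4 → Na2SO4 + 2 H2O
n(H2SO4) = 0.04431 L × 0.1731 mol/L = 7.670 × 10^-3 mol
From the 2:1 mole ratio, n(NaOH) = 2/1 × 7.670 × 10^-3 = 0.01534 mol
[NaOH] = 0.01534 mol / 0.05020 L = 0.3056 mol/L

0.3056 M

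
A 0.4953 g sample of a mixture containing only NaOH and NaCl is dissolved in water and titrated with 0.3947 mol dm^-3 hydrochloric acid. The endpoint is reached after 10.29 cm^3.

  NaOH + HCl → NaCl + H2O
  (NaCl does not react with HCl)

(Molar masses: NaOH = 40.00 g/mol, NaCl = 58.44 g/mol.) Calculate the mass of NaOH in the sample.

0.1625 g

n(HCl) = 0.01029 × 0.3947 = 4.061 × 10^-3 mol
Let x = n(NaOH), y = n(NaCl).
Titrant: 1x = 4.061 × 10^-3;  mass: 40.00x + 58.44y = 0.4953
Solving, x = 4.061 × 10^-3 mol, y = 5.695 × 10^-3 mol
mass of NaOH = 4.061 × 10^-3 × 40.00 = 0.1625 g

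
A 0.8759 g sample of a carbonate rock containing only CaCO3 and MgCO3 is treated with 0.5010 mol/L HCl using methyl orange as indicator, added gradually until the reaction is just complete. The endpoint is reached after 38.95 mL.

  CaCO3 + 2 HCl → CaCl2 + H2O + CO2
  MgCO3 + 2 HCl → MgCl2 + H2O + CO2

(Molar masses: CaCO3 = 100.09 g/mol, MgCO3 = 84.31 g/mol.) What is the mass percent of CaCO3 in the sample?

n(HCl) = 0.03895 × 0.5010 = 0.01951 mol
Let x = n(CaCO3), y = n(MgCO3).
Titrant: 2x + 2y = 0.01951;  mass: 100.09x + 84.31y = 0.8759
Solving, x = 3.377 × 10^-3 mol, y = 6.380 × 10^-3 mol
mass of CaCO3 = 3.377 × 10^-3 × 100.09 = 0.3380 g
% CaCO3 = 0.3380 / 0.8759 × 100 = 38.59 %

38.59 %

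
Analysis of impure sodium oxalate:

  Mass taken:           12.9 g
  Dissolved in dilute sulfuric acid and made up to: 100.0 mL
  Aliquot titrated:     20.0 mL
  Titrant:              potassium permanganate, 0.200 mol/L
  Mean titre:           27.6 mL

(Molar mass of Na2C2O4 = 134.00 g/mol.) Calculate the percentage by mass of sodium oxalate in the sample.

2 MnO4^- + 5 C2O4^2- + 16 H^+ → 2 Mn^2+ + 10 CO2 + 8 H2O
n(KMnO4) per titration = 0.0276 × 0.200 = 5.52 × 10^-3 mol
From the 5:2 ratio, n(Na2C2O4) in each aliquot = 5/2 × 5.52 × 10^-3 = 0.0138 mol
n(Na2C2O4) in the whole flask = 0.0138 × 100.0/20.0 = 0.0690 mol
mass of Na2C2O4 = 0.0690 × 134.00 = 9.25 g
% Na2C2O4 = 9.25 / 12.9 × 100 = 71.7 %

71.7 %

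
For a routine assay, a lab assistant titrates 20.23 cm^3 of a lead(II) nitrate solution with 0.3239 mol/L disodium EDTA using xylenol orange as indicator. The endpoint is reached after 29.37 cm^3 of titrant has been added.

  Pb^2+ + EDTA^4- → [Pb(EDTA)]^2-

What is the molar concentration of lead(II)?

0.4702 mol/L

n(EDTA) = 0.02937 L × 0.3239 mol/L = 9.513 × 10^-3 mol
n(Pb2+) = 9.513 × 10^-3 mol (1:1 mole ratio)
[Pb2+] = 9.513 × 10^-3 mol / 0.02023 L = 0.4702 mol/L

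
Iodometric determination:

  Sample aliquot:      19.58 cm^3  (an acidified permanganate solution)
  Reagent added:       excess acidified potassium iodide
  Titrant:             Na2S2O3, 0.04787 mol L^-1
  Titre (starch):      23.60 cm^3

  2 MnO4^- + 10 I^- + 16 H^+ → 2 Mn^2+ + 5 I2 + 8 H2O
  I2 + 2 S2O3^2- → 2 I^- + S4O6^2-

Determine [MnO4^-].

n(S2O3^2-) = 0.02360 × 0.04787 = 1.130 × 10^-3 mol
n(I2) = n(S2O3^2-)/2 = 5.649 × 10^-4 mol
From the 2:5 ratio, n(MnO4^-) in the aliquot = 2/5 × 5.649 × 10^-4 = 2.259 × 10^-4 mol
[MnO4^-] = 2.259 × 10^-4 / 0.01958 = 0.01154 mol/L

0.01154 mol/L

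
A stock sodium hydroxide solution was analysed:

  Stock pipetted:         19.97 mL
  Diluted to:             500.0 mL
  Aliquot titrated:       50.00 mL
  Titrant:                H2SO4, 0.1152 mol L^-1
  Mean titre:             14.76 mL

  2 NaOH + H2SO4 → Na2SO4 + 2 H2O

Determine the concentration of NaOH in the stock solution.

1.703 mol/L

n(H2SO4) = 0.01476 × 0.1152 = 1.700 × 10^-3 mol
From the 2:1 ratio, n(NaOH) in the aliquot = 2/1 × 1.700 × 10^-3 = 3.401 × 10^-3 mol
[NaOH]_dilute = 3.401 × 10^-3 / 0.05000 = 0.06801 mol/L
Dilution factor = 500.0 / 19.97 = 25.04
[NaOH]_stock = 0.06801 × 25.04 = 1.703 mol/L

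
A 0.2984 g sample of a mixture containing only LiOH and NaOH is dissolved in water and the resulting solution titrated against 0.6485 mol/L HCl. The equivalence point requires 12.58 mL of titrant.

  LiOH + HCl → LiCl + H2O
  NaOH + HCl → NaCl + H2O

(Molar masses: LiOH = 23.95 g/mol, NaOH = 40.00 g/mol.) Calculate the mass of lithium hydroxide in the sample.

n(HCl) = 0.01258 × 0.6485 = 8.158 × 10^-3 mol
Let x = n(LiOH), y = n(NaOH).
Titrant: 1x + 1y = 8.158 × 10^-3;  mass: 23.95x + 40.00y = 0.2984
Solving, x = 1.740 × 10^-3 mol, y = 6.418 × 10^-3 mol
mass of LiOH = 1.740 × 10^-3 × 23.95 = 0.04167 g

0.04167 g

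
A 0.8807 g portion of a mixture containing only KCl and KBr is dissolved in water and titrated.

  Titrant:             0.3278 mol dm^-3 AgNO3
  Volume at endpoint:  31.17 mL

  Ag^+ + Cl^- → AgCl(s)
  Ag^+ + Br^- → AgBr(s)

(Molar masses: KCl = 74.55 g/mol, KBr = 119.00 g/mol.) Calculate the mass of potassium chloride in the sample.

n(AgNO3) = 0.03117 × 0.3278 = 0.01022 mol
Let x = n(KCl), y = n(KBr).
Titrant: 1x + 1y = 0.01022;  mass: 74.55x + 119.00y = 0.8807
Solving, x = 7.541 × 10^-3 mol, y = 2.677 × 10^-3 mol
mass of KCl = 7.541 × 10^-3 × 74.55 = 0.5622 g

0.5622 g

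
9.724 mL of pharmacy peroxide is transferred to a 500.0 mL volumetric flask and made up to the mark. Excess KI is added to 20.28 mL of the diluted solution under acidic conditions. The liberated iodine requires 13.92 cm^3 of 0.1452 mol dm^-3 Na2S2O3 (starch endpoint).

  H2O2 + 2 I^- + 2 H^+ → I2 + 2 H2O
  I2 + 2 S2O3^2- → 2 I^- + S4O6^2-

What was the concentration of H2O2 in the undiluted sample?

n(S2O3^2-) = 0.01392 × 0.1452 = 2.021 × 10^-3 mol
n(I2) = n(S2O3^2-)/2 = 1.011 × 10^-3 mol
n(H2O2) in the aliquot = 1.011 × 10^-3 mol (1:1 ratio)
[H2O2]_dilute = 1.011 × 10^-3 / 0.02028 = 0.04983 mol/L
[H2O2]_original = 0.04983 × 500.0/9.724 = 2.562 mol/L

2.562 mol/L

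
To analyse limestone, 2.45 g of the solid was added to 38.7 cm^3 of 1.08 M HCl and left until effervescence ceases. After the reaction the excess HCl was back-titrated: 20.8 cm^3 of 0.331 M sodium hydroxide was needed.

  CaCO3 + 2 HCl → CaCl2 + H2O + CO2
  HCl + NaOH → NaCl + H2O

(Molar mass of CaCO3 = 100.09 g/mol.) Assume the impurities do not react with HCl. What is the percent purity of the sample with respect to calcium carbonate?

n(HCl) added = 0.0387 × 1.08 = 0.0418 mol
n(NaOH) used in back-titration = 0.0208 × 0.331 = 6.88 × 10^-3 mol
n(HCl) left over = 6.88 × 10^-3 mol (1:1 ratio)
n(HCl) consumed by analyte = 0.0418 − 6.88 × 10^-3 = 0.0349 mol
From the 1:2 ratio, n(CaCO3) = 1/2 × 0.0349 = 0.0175 mol
mass of CaCO3 = 0.0175 × 100.09 = 1.75 g
% CaCO3 = 1.75 / 2.45 × 100 = 71.3 %

71.3 %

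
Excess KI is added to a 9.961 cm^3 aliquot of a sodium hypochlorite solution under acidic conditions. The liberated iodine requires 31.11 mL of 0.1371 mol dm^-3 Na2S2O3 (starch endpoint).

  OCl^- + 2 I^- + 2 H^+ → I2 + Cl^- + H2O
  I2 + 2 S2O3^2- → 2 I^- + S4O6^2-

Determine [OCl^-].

0.2141 mol/L

n(S2O3^2-) = 0.03111 × 0.1371 = 4.265 × 10^-3 mol
n(I2) = n(S2O3^2-)/2 = 2.133 × 10^-3 mol
n(OCl^-) in the aliquot = 2.133 × 10^-3 mol (1:1 ratio)
[OCl^-] = 2.133 × 10^-3 / 0.009961 = 0.2141 mol/L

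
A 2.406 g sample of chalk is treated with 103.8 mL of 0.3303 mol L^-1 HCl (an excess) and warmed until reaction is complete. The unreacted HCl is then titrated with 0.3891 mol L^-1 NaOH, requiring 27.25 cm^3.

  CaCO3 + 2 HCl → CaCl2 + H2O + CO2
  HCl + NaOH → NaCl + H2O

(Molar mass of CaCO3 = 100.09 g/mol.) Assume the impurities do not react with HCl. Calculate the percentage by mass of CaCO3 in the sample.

n(HCl) added = 0.1038 × 0.3303 = 0.03429 mol
n(NaOH) used in back-titration = 0.02725 × 0.3891 = 0.01060 mol
n(HCl) left over = 0.01060 mol (1:1 ratio)
n(HCl) consumed by analyte = 0.03429 − 0.01060 = 0.02368 mol
From the 1:2 ratio, n(CaCO3) = 1/2 × 0.02368 = 0.01184 mol
mass of CaCO3 = 0.01184 × 100.09 = 1.185 g
% CaCO3 = 1.185 / 2.406 × 100 = 49.26 %

49.26 %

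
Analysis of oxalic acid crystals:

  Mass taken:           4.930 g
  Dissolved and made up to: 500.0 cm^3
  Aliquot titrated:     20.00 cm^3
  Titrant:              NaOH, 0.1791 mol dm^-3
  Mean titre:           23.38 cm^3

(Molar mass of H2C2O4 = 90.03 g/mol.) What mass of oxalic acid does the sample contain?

H2C2O4 + 2 NaOH → Na2C2O4 + 2 H2O
n(NaOH) per titration = 0.02338 × 0.1791 = 4.187 × 10^-3 mol
From the 1:2 ratio, n(H2C2O4) in each aliquot = 1/2 × 4.187 × 10^-3 = 2.094 × 10^-3 mol
n(H2C2O4) in the whole flask = 2.094 × 10^-3 × 500.0/20.00 = 0.05234 mol
mass of H2C2O4 = 0.05234 × 90.03 = 4.712 g

4.712 g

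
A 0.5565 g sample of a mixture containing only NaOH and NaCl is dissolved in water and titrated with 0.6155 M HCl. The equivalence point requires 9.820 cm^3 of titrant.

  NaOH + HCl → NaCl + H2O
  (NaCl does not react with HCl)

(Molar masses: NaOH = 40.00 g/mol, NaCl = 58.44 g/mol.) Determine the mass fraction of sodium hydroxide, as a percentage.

43.44 %

n(HCl) = 0.009820 × 0.6155 = 6.044 × 10^-3 mol
Let x = n(NaOH), y = n(NaCl).
Titrant: 1x = 6.044 × 10^-3;  mass: 40.00x + 58.44y = 0.5565
Solving, x = 6.044 × 10^-3 mol, y = 5.386 × 10^-3 mol
mass of NaOH = 6.044 × 10^-3 × 40.00 = 0.2418 g
% NaOH = 0.2418 / 0.5565 × 100 = 43.44 %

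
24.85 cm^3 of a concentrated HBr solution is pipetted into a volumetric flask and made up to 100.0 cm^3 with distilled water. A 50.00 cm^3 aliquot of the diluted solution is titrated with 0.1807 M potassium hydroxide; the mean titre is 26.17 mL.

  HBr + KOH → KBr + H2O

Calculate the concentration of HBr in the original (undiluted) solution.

0.3806 M

n(KOH) = 0.02617 × 0.1807 = 4.729 × 10^-3 mol
n(HBr) in the aliquot = 4.729 × 10^-3 mol (1:1 ratio)
[HBr]_dilute = 4.729 × 10^-3 / 0.05000 = 0.09458 mol/L
Dilution factor = 100.0 / 24.85 = 4.024
[HBr]_stock = 0.09458 × 4.024 = 0.3806 mol/L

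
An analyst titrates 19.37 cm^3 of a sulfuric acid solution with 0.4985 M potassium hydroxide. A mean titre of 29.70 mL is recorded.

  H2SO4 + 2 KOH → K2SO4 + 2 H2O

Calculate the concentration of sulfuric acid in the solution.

n(KOH) = 0.02970 L × 0.4985 mol/L = 0.01481 mol
From the 1:2 mole ratio, n(H2SO4) = 1/2 × 0.01481 = 7.403 × 10^-3 mol
[H2SO4] = 7.403 × 10^-3 mol / 0.01937 L = 0.3822 mol/L

0.3822 M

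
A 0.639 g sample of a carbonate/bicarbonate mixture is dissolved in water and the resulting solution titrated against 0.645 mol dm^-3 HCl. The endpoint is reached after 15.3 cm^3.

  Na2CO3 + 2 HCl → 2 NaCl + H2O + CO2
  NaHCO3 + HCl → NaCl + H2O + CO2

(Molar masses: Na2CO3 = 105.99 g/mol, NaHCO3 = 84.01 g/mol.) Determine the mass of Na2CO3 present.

0.325 g

n(HCl) = 0.0153 × 0.645 = 9.87 × 10^-3 mol
Let x = n(Na2CO3), y = n(NaHCO3).
Titrant: 2x + 1y = 9.87 × 10^-3;  mass: 105.99x + 84.01y = 0.639
Solving, x = 3.06 × 10^-3 mol, y = 3.74 × 10^-3 mol
mass of Na2CO3 = 3.06 × 10^-3 × 105.99 = 0.325 g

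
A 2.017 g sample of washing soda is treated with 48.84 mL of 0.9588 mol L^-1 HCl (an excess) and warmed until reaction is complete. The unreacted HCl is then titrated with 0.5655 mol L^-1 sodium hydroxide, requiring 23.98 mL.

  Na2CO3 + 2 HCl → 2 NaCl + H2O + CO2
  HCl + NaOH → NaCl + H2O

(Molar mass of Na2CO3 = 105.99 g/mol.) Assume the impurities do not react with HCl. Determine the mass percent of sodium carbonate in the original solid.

87.41 %

n(HCl) added = 0.04884 × 0.9588 = 0.04683 mol
n(NaOH) used in back-titration = 0.02398 × 0.5655 = 0.01356 mol
n(HCl) left over = 0.01356 mol (1:1 ratio)
n(HCl) consumed by analyte = 0.04683 − 0.01356 = 0.03327 mol
From the 1:2 ratio, n(Na2CO3) = 1/2 × 0.03327 = 0.01663 mol
mass of Na2CO3 = 0.01663 × 105.99 = 1.763 g
% Na2CO3 = 1.763 / 2.017 × 100 = 87.41 %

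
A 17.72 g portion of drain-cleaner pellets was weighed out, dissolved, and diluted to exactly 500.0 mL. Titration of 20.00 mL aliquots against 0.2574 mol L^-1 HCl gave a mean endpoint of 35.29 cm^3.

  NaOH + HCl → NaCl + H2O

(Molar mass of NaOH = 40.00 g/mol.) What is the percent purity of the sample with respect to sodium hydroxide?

n(HCl) per titration = 0.03529 × 0.2574 = 9.084 × 10^-3 mol
n(NaOH) in each aliquot = 9.084 × 10^-3 mol (1:1 ratio)
n(NaOH) in the whole flask = 9.084 × 10^-3 × 500.0/20.00 = 0.2271 mol
mass of NaOH = 0.2271 × 40.00 = 9.084 g
% NaOH = 9.084 / 17.72 × 100 = 51.26 %

51.26 %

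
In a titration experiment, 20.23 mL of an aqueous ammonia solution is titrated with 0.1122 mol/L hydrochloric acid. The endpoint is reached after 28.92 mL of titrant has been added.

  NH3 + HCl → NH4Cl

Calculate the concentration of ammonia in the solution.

0.1604 mol/L

n(HCl) = 0.02892 L × 0.1122 mol/L = 3.245 × 10^-3 mol
n(NH3) = 3.245 × 10^-3 mol (1:1 mole ratio)
[NH3] = 3.245 × 10^-3 mol / 0.02023 L = 0.1604 mol/L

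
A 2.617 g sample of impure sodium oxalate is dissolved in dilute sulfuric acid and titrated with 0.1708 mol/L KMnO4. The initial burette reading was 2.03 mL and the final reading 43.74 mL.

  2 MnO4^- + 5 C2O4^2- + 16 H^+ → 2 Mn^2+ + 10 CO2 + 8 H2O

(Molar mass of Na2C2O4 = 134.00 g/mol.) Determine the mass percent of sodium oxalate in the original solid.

n(KMnO4) = 0.04171 L × 0.1708 mol/L = 7.124 × 10^-3 mol
From the 5:2 ratio, n(Na2C2O4) = 5/2 × 7.124 × 10^-3 = 0.01781 mol
mass of Na2C2O4 = 0.01781 × 134.00 g/mol = 2.387 g
% Na2C2O4 = 2.387 / 2.617 × 100 = 91.19 %

91.19 %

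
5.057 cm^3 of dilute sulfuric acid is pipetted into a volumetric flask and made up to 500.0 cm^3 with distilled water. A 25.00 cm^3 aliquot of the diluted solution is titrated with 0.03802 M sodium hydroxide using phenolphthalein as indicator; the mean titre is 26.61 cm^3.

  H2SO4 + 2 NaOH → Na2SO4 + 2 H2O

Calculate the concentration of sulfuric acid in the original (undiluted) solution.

n(NaOH) = 0.02661 × 0.03802 = 1.012 × 10^-3 mol
From the 1:2 ratio, n(H2SO4) in the aliquot = 1/2 × 1.012 × 10^-3 = 5.059 × 10^-4 mol
[H2SO4]_dilute = 5.059 × 10^-4 / 0.02500 = 0.02023 mol/L
Dilution factor = 500.0 / 5.057 = 98.87
[H2SO4]_stock = 0.02023 × 98.87 = 2.001 mol/L

2.001 M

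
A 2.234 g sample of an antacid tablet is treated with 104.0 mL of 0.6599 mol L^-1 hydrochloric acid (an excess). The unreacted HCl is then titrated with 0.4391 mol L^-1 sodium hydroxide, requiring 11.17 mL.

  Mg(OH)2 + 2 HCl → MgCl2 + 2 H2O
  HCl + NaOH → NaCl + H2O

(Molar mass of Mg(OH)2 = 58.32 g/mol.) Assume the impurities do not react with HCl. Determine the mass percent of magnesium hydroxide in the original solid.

83.18 %

n(HCl) added = 0.1040 × 0.6599 = 0.06863 mol
n(NaOH) used in back-titration = 0.01117 × 0.4391 = 4.905 × 10^-3 mol
n(HCl) left over = 4.905 × 10^-3 mol (1:1 ratio)
n(HCl) consumed by analyte = 0.06863 − 4.905 × 10^-3 = 0.06372 mol
From the 1:2 ratio, n(Mg(OH)2) = 1/2 × 0.06372 = 0.03186 mol
mass of Mg(OH)2 = 0.03186 × 58.32 = 1.858 g
% Mg(OH)2 = 1.858 / 2.234 × 100 = 83.18 %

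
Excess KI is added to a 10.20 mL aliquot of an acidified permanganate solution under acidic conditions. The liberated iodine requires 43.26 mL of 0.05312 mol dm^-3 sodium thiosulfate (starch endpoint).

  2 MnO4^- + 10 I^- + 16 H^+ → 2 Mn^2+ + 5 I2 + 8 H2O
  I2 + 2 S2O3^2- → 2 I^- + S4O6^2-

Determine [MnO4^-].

n(S2O3^2-) = 0.04326 × 0.05312 = 2.298 × 10^-3 mol
n(I2) = n(S2O3^2-)/2 = 1.149 × 10^-3 mol
From the 2:5 ratio, n(MnO4^-) in the aliquot = 2/5 × 1.149 × 10^-3 = 4.596 × 10^-4 mol
[MnO4^-] = 4.596 × 10^-4 / 0.01020 = 0.04506 mol/L

0.04506 mol/L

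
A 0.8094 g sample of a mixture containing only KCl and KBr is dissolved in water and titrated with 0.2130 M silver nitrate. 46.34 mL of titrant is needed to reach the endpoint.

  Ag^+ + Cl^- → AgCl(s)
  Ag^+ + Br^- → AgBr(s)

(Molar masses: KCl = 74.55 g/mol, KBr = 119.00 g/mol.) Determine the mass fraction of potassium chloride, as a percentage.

n(AgNO3) = 0.04634 × 0.2130 = 9.870 × 10^-3 mol
Let x = n(KCl), y = n(KBr).
Titrant: 1x + 1y = 9.870 × 10^-3;  mass: 74.55x + 119.00y = 0.8094
Solving, x = 8.216 × 10^-3 mol, y = 1.655 × 10^-3 mol
mass of KCl = 8.216 × 10^-3 × 74.55 = 0.6125 g
% KCl = 0.6125 / 0.8094 × 100 = 75.67 %

75.67 %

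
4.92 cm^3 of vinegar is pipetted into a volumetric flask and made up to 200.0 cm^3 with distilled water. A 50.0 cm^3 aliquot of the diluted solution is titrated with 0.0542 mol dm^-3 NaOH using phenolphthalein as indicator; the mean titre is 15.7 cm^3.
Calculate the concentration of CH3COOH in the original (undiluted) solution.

0.692 mol/L

CH3COOH + NaOH → CH3COONa + H2O
n(NaOH) = 0.0157 × 0.0542 = 8.51 × 10^-4 mol
n(CH3COOH) in the aliquot = 8.51 × 10^-4 mol (1:1 ratio)
[CH3COOH]_dilute = 8.51 × 10^-4 / 0.0500 = 0.0170 mol/L
Dilution factor = 200.0 / 4.92 = 40.65
[CH3COOH]_stock = 0.0170 × 40.65 = 0.692 mol/L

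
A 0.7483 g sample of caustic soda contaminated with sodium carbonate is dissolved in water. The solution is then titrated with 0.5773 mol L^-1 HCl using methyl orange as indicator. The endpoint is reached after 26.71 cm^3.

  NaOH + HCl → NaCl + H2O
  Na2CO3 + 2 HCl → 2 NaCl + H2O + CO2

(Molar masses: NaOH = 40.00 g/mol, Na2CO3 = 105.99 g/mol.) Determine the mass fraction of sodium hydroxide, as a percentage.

n(HCl) = 0.02671 × 0.5773 = 0.01542 mol
Let x = n(NaOH), y = n(Na2CO3).
Titrant: 1x + 2y = 0.01542;  mass: 40.00x + 105.99y = 0.7483
Solving, x = 5.299 × 10^-3 mol, y = 5.060 × 10^-3 mol
mass of NaOH = 5.299 × 10^-3 × 40.00 = 0.2120 g
% NaOH = 0.2120 / 0.7483 × 100 = 28.33 %

28.33 %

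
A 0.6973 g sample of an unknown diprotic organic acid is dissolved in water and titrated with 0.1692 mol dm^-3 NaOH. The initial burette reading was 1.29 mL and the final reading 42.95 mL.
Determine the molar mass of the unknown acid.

n(NaOH) = 0.04166 L × 0.1692 mol/L = 7.049 × 10^-3 mol
From the 1:2 ratio, n(H2A) = 1/2 × 7.049 × 10^-3 = 3.524 × 10^-3 mol
M = m / n = 0.6973 g / 3.524 × 10^-3 mol = 197.8 g/mol

197.8 g/mol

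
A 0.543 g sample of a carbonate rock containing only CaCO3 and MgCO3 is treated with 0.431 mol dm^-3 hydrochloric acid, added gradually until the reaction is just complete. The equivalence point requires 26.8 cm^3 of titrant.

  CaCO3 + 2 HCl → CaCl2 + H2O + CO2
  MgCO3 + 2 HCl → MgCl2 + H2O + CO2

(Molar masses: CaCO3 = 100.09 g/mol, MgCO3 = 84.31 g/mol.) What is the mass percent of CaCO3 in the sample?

n(HCl) = 0.0268 × 0.431 = 0.0116 mol
Let x = n(CaCO3), y = n(MgCO3).
Titrant: 2x + 2y = 0.0116;  mass: 100.09x + 84.31y = 0.543
Solving, x = 3.55 × 10^-3 mol, y = 2.22 × 10^-3 mol
mass of CaCO3 = 3.55 × 10^-3 × 100.09 = 0.356 g
% CaCO3 = 0.356 / 0.543 × 100 = 65.5 %

65.5 %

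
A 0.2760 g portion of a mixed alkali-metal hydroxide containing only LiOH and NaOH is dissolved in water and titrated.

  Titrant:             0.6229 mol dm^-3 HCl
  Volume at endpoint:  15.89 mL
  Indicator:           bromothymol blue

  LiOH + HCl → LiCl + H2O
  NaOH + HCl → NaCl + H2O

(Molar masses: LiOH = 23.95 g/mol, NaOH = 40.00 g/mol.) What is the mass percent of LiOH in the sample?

n(HCl) = 0.01589 × 0.6229 = 9.898 × 10^-3 mol
Let x = n(LiOH), y = n(NaOH).
Titrant: 1x + 1y = 9.898 × 10^-3;  mass: 23.95x + 40.00y = 0.2760
Solving, x = 7.471 × 10^-3 mol, y = 2.427 × 10^-3 mol
mass of LiOH = 7.471 × 10^-3 × 23.95 = 0.1789 g
% LiOH = 0.1789 / 0.2760 × 100 = 64.83 %

64.83 %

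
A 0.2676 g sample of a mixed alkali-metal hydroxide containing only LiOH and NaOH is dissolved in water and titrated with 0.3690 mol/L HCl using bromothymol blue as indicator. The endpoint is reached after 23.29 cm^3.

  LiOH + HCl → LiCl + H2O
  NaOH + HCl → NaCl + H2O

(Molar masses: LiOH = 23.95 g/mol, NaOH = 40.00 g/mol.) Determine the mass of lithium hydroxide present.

0.1136 g

n(HCl) = 0.02329 × 0.3690 = 8.594 × 10^-3 mol
Let x = n(LiOH), y = n(NaOH).
Titrant: 1x + 1y = 8.594 × 10^-3;  mass: 23.95x + 40.00y = 0.2676
Solving, x = 4.745 × 10^-3 mol, y = 3.849 × 10^-3 mol
mass of LiOH = 4.745 × 10^-3 × 23.95 = 0.1136 g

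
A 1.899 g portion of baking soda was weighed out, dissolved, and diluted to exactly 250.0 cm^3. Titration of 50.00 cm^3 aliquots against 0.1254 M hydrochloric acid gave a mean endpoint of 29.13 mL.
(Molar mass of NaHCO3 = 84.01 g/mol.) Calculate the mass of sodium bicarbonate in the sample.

1.534 g

NaHCO3 + HCl → NaCl + H2O + CO2
n(HCl) per titration = 0.02913 × 0.1254 = 3.653 × 10^-3 mol
n(NaHCO3) in each aliquot = 3.653 × 10^-3 mol (1:1 ratio)
n(NaHCO3) in the whole flask = 3.653 × 10^-3 × 250.0/50.00 = 0.01826 mol
mass of NaHCO3 = 0.01826 × 84.01 = 1.534 g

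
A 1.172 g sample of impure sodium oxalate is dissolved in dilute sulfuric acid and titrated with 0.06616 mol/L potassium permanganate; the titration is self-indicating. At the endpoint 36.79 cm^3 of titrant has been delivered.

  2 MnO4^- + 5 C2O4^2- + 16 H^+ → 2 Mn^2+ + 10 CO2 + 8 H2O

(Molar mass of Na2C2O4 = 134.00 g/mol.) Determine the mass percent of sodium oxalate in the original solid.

69.57 %

n(KMnO4) = 0.03679 L × 0.06616 mol/L = 2.434 × 10^-3 mol
From the 5:2 ratio, n(Na2C2O4) = 5/2 × 2.434 × 10^-3 = 6.085 × 10^-3 mol
mass of Na2C2O4 = 6.085 × 10^-3 × 134.00 g/mol = 0.8154 g
% Na2C2O4 = 0.8154 / 1.172 × 100 = 69.57 %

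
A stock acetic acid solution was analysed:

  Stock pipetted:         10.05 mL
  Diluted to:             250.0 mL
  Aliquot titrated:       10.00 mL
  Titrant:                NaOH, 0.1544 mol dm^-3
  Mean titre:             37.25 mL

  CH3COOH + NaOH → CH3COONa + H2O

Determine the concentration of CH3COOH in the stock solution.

n(NaOH) = 0.03725 × 0.1544 = 5.751 × 10^-3 mol
n(CH3COOH) in the aliquot = 5.751 × 10^-3 mol (1:1 ratio)
[CH3COOH]_dilute = 5.751 × 10^-3 / 0.01000 = 0.5751 mol/L
Dilution factor = 250.0 / 10.05 = 24.88
[CH3COOH]_stock = 0.5751 × 24.88 = 14.31 mol/L

14.31 mol/L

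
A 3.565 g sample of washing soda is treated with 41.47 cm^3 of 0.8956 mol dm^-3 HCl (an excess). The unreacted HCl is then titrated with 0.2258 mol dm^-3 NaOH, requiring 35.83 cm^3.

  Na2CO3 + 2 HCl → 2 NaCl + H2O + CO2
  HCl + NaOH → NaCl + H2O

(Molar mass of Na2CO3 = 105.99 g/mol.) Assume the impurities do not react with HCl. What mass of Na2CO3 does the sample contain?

n(HCl) added = 0.04147 × 0.8956 = 0.03714 mol
n(NaOH) used in back-titration = 0.03583 × 0.2258 = 8.090 × 10^-3 mol
n(HCl) left over = 8.090 × 10^-3 mol (1:1 ratio)
n(HCl) consumed by analyte = 0.03714 − 8.090 × 10^-3 = 0.02905 mol
From the 1:2 ratio, n(Na2CO3) = 1/2 × 0.02905 = 0.01453 mol
mass of Na2CO3 = 0.01453 × 105.99 = 1.540 g

1.540 g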